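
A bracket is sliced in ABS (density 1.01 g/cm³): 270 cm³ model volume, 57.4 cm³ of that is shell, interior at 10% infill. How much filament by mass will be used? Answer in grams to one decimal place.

79.4 g

Interior volume = 270 − 57.4, so 212.6 cm³.
Infill deposited: 0.10 × 212.6 → 21.26 cm³.
Total extruded = 57.4 + 21.26, so 78.66 cm³.
Mass = 78.66 × 1.01 = 79.4466 g.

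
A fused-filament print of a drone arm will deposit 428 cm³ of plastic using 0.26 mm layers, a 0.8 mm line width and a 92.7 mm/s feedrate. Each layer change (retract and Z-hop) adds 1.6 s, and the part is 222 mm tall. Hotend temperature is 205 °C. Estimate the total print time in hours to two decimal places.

6.55 hours

Extrusion cross-section = 0.26 × 0.8 = 0.208 mm².
Path length: 428000 mm³ / 0.208 mm² → 2057692.3 mm.
Time extruding = 2057692.3 / 92.7 = 22197.3 s.
Number of layers: 222 / 0.26 → 854 (rounded up).
Non-print overhead = 854 × 1.6, so 1366.4 s.
Total = 22197.3 + 1366.4 = 23563.7 s = 6.55 hours.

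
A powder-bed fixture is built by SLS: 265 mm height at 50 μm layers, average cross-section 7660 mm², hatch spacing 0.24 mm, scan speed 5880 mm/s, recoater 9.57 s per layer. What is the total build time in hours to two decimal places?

22.08 hours

Layers = ⌈265/0.05⌉ = 5300.
Scan path per layer: 7660 / 0.24 → 31916.7 mm.
Scan time per layer = 31916.7 / 5880, so 5.428 s.
Time per layer: 5.428 + 9.57 → 14.998 s.
Build time = 5300 × 14.998 = 79489.4 s = 22.08 hours.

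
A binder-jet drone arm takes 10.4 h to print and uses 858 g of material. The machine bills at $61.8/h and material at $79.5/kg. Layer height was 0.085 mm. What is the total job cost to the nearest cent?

Machine-time cost = 61.8 × 10.4 = $642.72.
Feedstock cost = 79.5 × 858/1000 = $68.211.
Total = 642.72 + 68.211 = 710.931 ≈ $710.93.

$710.93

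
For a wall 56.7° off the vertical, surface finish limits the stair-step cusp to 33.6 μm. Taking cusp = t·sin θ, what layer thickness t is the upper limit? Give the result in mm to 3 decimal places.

0.040 mm

t = h_c / sin θ = 0.0336 / 0.8358 = 0.040 mm.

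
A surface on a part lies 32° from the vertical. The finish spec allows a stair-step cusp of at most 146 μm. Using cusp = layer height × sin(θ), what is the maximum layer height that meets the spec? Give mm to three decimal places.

0.276 mm

Layer height = cusp / sin(32°) = 0.146 / 0.5299 = 0.276 mm.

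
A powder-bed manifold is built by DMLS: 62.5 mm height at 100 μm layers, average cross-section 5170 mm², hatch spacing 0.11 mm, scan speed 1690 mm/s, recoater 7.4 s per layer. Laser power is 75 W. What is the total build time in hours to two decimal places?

Number of layers: 62.5 / 0.1 → 625 (rounded up).
Scan path per layer = 5170 / 0.11, so 47000 mm.
Scan time per layer: 47000 / 1690 → 27.8107 s.
Layer cycle = 27.8107 + 7.4, so 35.2107 s.
Build time = 625 × 35.2107 = 22006.6875 s = 6.11 hours.

6.11 hours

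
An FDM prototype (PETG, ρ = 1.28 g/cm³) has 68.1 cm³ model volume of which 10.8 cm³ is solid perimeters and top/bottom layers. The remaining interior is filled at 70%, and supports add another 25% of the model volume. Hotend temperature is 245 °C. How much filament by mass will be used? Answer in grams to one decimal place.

87.0 g

Volume inside the shell: 68.1 − 10.8 → 57.3 cm³.
Deposited infill: 0.70 × 57.3 → 40.11 cm³.
Support = 0.25 × 68.1 = 17.025 cm³.
Deposited volume = 10.8 + 40.11 + 17.025, so 67.935 cm³.
Mass = 67.935 × 1.28 = 86.9568 g.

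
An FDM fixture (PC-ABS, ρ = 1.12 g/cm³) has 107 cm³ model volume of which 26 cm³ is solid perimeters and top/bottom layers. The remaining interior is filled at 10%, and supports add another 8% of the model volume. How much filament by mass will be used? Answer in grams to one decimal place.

Volume inside the shell = 107 − 26, so 81 cm³.
Deposited infill: 0.10 × 81 → 8.1 cm³.
Support = 0.08 × 107 = 8.56 cm³.
Total printed volume = 26 + 8.1 + 8.56 = 42.66 cm³.
Mass: 42.66 × 1.12 → 47.7792 g.

47.8 g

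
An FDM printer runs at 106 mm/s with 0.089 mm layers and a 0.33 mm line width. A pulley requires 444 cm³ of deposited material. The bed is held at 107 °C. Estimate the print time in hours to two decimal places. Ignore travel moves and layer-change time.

39.62 hours

Line area = 0.089 × 0.33 = 0.02937 mm².
Toolpath length = 444 cm³ / 0.02937 mm² = 444000 / 0.02937 = 15117466.8 mm.
Time extruding: 15117466.8 / 106 → 142617.6 s.
142617.6 s = 39.62 hours.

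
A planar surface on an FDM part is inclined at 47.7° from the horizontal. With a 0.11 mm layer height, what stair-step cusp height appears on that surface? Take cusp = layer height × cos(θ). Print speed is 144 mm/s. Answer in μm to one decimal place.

74.0 μm

h_c = t·cos θ = 0.11 × 0.6730 = 0.07403 mm (74.0 μm).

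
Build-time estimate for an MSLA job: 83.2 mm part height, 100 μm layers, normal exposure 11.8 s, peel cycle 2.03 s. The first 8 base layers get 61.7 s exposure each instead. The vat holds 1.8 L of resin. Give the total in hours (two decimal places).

3.31 hours

Layer count = ceil(83.2 / 0.1) = 832.
Bottom layers = 8 × (61.7 + 2.03), so 509.84 s.
Regular layers: 824 × (11.8 + 2.03) → 11395.92 s.
Sum: 509.84 + 11395.92 = 11905.76 s → 3.31 hours.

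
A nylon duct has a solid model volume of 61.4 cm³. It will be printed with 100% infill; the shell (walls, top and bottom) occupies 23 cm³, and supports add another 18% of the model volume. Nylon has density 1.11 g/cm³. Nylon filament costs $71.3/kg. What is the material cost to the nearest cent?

$5.73

Infill region: 61.4 − 23 → 38.4 cm³.
Deposited infill = 1.00 × 38.4, so 38.4 cm³.
Support = 0.18 × 61.4 = 11.052 cm³.
Deposited volume = 23 + 38.4 + 11.052 = 72.452 cm³.
Mass = 72.452 × 1.11, so 80.42172 g.
At $71.3/kg: 80.42172/1000 × 71.3 = $5.73.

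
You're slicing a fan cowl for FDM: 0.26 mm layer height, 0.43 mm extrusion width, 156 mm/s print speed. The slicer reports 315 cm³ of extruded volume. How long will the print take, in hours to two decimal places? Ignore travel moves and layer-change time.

5.02 hours

Extrusion cross-section = 0.26 × 0.43 = 0.1118 mm².
Toolpath length = 315 cm³ / 0.1118 mm² = 315000 / 0.1118 = 2817531.3 mm.
Time extruding = 2817531.3 / 156 = 18061.1 s.
18061.1 s = 5.02 hours.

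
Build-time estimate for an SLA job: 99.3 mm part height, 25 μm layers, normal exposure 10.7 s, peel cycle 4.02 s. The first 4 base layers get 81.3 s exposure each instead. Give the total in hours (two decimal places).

Layer count = ceil(99.3 / 0.025) = 3972.
Bottom layers = 4 × (81.3 + 4.02), so 341.28 s.
Regular layers = 3968 × (10.7 + 4.02), so 58408.96 s.
Total = 341.28 + 58408.96 = 58750.24 s = 16.32 hours.

16.32 hours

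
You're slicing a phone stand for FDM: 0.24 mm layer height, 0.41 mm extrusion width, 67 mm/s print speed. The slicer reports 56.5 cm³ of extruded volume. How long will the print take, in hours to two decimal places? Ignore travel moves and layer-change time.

Line area = 0.24 × 0.41, so 0.0984 mm².
Total extruded path = 56500/0.0984 = 574187 mm.
Time extruding = 574187 / 67 = 8570 s.
8570 s = 2.38 hours.

2.38 hours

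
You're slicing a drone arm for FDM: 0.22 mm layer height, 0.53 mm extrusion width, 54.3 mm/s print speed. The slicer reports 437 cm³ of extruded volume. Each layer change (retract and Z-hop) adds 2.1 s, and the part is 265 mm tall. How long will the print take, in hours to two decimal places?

Line area = 0.22 × 0.53, so 0.1166 mm².
Total extruded path = 437000/0.1166 = 3747855.9 mm.
Time extruding = 3747855.9 / 54.3, so 69021.3 s.
Number of layers: 265 / 0.22 → 1205 (rounded up).
Non-print overhead = 1205 × 2.1 = 2530.5 s.
Altogether 69021.3 + 2530.5 = 71551.8 s, i.e. 19.88 hours.

19.88 hours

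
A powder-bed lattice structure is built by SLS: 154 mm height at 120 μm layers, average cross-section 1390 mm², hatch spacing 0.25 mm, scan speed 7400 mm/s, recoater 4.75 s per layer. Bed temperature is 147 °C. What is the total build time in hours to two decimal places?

Number of layers: 154 / 0.12 → 1284 (rounded up).
Per-layer scan distance = 1390 / 0.25, so 5560 mm.
Per-layer scan time = 5560 / 7400 = 0.7514 s.
Layer cycle = 0.7514 + 4.75 = 5.5014 s.
Build time = 1284 × 5.5014 = 7063.7976 s = 1.96 hours.

1.96 hours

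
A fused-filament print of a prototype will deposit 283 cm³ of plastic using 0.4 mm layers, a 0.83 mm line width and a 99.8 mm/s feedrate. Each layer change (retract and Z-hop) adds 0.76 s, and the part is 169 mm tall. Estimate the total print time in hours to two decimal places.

Extrusion cross-section = 0.4 × 0.83, so 0.332 mm².
Toolpath length = 283 cm³ / 0.332 mm² = 283000 / 0.332 = 852409.6 mm.
Print-move time: 852409.6 / 99.8 → 8541.2 s.
Number of layers: 169 / 0.4 → 423 (rounded up).
Layer-change overhead = 423 × 0.76, so 321.48 s.
Total = 8541.2 + 321.48 = 8862.68 s = 2.46 hours.

2.46 hours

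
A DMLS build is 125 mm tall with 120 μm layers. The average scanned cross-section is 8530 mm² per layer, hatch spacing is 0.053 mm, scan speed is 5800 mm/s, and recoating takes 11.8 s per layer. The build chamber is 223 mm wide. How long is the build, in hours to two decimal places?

Number of layers: 125 / 0.12 → 1042 (rounded up).
Scan path per layer: 8530 / 0.053 → 160943.4 mm.
Per-layer scan time: 160943.4 / 5800 → 27.7489 s.
Per-layer time = 27.7489 + 11.8 = 39.5489 s.
Total: 1042 × 39.5489 s = 41209.9538 s → 11.45 hours.

11.45 hours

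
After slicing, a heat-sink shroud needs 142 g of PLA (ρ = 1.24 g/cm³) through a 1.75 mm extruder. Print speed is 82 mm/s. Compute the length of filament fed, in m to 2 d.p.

47.61 m

Extruded volume: 142/1.24 = 114.5161 cm³ (114516.1 mm³).
A = π r² = π × 0.875² = 2.4053 mm².
Length = 114516.1 / 2.4053 = 47609.9 mm = 47.61 m.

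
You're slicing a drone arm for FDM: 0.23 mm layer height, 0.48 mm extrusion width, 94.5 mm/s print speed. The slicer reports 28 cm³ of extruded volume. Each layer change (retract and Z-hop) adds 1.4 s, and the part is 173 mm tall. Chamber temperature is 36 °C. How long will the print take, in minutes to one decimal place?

Bead cross-section = 0.23 × 0.48 = 0.1104 mm².
Path length: 28000 mm³ / 0.1104 mm² → 253623.2 mm.
Time extruding: 253623.2 / 94.5 → 2683.8 s.
Number of layers: 173 / 0.23 → 753 (rounded up).
Z-hop total = 753 × 1.4 = 1054.2 s.
Total = 2683.8 + 1054.2 = 3738 s = 62.3 minutes.

62.3 minutes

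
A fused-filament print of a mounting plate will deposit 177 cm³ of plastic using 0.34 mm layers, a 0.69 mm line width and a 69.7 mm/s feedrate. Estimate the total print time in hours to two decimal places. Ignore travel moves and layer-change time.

Bead cross-section = 0.34 × 0.69, so 0.2346 mm².
Total extruded path = 177000/0.2346 = 754475.7 mm.
Print-move time: 754475.7 / 69.7 → 10824.6 s.
10824.6 s = 3.01 hours.

3.01 hours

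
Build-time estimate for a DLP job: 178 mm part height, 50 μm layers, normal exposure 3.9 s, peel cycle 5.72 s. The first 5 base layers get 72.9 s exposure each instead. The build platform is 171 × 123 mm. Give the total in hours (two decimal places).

9.61 hours

Layer count = ceil(178 / 0.05) = 3560.
Bottom layers = 5 × (72.9 + 5.72), so 393.1 s.
Normal layers = 3555 × (3.9 + 5.72) = 34199.1 s.
Total = 393.1 + 34199.1 = 34592.2 s = 9.61 hours.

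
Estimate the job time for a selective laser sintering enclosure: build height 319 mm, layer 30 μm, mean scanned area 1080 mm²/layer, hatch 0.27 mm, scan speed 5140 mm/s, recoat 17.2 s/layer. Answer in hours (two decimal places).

Number of layers: 319 / 0.03 → 10634 (rounded up).
Per-layer scan distance: 1080 / 0.27 → 4000 mm.
Scan time per layer = 4000 / 5140, so 0.7782 s.
Layer cycle: 0.7782 + 17.2 → 17.9782 s.
Total: 10634 × 17.9782 s = 191180.1788 s → 53.11 hours.

53.11 hours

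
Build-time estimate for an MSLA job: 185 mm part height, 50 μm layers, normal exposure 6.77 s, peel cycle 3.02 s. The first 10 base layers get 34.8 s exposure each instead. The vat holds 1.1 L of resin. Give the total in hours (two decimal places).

Number of layers: 185 / 0.05 → 3700 (rounded up).
Bottom layers = 10 × (34.8 + 3.02), so 378.2 s.
Remaining layers: 3690 × (6.77 + 3.02) → 36125.1 s.
Total = 378.2 + 36125.1 = 36503.3 s = 10.14 hours.

10.14 hours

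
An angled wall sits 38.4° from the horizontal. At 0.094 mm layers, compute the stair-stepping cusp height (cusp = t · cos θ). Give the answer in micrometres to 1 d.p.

73.7 μm

Cusp = layer height × cos(38.4°) = 0.094 × 0.7837 = 0.073668 mm = 73.7 μm.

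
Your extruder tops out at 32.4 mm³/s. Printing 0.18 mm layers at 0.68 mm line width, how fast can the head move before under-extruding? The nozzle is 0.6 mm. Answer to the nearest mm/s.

265 mm/s

Extrusion cross-section: 0.18 × 0.68 → 0.1224 mm².
Max speed = 32.4 / 0.1224 = 264.71 ≈ 265 mm/s.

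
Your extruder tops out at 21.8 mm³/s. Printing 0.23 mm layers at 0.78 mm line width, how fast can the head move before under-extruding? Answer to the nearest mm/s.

Extrusion cross-section = 0.23 × 0.78 = 0.1794 mm².
Max speed = 21.8 / 0.1794 = 121.52 ≈ 122 mm/s.

122 mm/s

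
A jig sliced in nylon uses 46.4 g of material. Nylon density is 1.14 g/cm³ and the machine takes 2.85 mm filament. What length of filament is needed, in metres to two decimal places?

6.38 m

Volume = 46.4 g / 1.14 g·cm⁻³ = 40.7018 cm³ = 40701.8 mm³.
A = π r² = π × 1.425² = 6.3794 mm².
L = V/A = 40701.8/6.3794 = 6380.19 mm → 6.38 m.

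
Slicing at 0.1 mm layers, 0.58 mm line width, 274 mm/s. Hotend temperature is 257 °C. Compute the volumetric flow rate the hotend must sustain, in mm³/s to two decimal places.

Extrusion cross-section: 0.1 × 0.58 → 0.058 mm².
Volumetric flow = 274 × 0.058 = 15.89 mm³/s.

15.89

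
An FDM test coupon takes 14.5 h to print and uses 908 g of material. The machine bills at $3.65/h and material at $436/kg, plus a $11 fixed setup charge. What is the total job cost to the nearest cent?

Machine-time cost: 3.65 × 14.5 → $52.925.
Feedstock cost = 436 × 908/1000, so $395.888.
Total = 52.925 + 395.888 + 11 = 459.813 ≈ $459.81.

$459.81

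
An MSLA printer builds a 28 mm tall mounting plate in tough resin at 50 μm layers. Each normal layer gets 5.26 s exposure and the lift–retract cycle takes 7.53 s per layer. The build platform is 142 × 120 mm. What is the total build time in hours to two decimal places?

1.99 hours

Layers = ⌈28/0.05⌉ = 560.
Each layer takes = 5.26 + 7.53, so 12.79 s.
Total = 560 × 12.79 = 7162.4 s = 1.99 hours.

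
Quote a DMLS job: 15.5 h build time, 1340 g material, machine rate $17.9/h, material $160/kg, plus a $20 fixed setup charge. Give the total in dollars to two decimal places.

$511.85

Machine cost = 17.9 × 15.5 = $277.45.
Material charge = 160 × 1340/1000 = $214.40.
Total = 277.45 + 214.40 + 20 = $511.85.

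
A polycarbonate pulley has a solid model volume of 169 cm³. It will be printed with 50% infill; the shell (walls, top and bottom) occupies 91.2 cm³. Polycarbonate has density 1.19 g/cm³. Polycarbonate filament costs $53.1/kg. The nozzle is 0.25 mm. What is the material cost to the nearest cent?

$8.22

Infill region: 169 − 91.2 → 77.8 cm³.
Infill volume: 0.50 × 77.8 → 38.9 cm³.
Deposited volume = 91.2 + 38.9 = 130.1 cm³.
Mass: 130.1 × 1.19 → 154.819 g.
Cost = 154.819 g / 1000 × $53.1/kg = $8.22.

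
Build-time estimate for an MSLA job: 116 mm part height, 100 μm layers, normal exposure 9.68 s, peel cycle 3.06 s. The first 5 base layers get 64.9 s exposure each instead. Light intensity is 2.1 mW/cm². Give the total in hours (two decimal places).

4.18 hours

Layers = ⌈116/0.1⌉ = 1160.
Burn-in layers = 5 × (64.9 + 3.06) = 339.8 s.
Remaining layers = 1155 × (9.68 + 3.06), so 14714.7 s.
Total = 339.8 + 14714.7 = 15054.5 s = 4.18 hours.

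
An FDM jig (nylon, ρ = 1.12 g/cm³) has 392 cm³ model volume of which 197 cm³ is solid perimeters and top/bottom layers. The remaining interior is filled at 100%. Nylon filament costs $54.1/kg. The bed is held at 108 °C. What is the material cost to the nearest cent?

$23.75

Infill region = 392 − 197 = 195 cm³.
Deposited infill: 1.00 × 195 → 195 cm³.
Total printed volume: 197 + 195 → 392 cm³.
Mass = 392 × 1.12 = 439.04 g.
Cost = 439.04 g / 1000 × $54.1/kg = $23.75.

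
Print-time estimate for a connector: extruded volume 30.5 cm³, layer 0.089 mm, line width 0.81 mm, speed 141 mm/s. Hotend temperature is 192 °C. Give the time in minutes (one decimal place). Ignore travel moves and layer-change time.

Bead cross-section = 0.089 × 0.81 = 0.07209 mm².
Toolpath length = 30.5 cm³ / 0.07209 mm² = 30500 / 0.07209 = 423082.3 mm.
Print-move time = 423082.3 / 141, so 3000.6 s.
That's 3000.6 s → 50.0 minutes.

50.0 minutes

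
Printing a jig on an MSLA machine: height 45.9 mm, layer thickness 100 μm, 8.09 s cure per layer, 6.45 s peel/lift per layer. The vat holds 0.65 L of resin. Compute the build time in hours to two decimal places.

Number of layers: 45.9 / 0.1 → 459 (rounded up).
Cycle time: 8.09 + 6.45 → 14.54 s.
Total = 459 × 14.54 = 6673.86 s = 1.85 hours.

1.85 hours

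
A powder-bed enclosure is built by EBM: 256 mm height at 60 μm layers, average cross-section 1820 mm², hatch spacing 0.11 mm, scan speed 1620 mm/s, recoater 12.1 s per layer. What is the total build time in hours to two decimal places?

26.45 hours

Layer count = ceil(256 / 0.06) = 4267.
Hatch length per layer = 1820 / 0.11 = 16545.5 mm.
Scan time per layer = 16545.5 / 1620 = 10.2133 s.
Time per layer = 10.2133 + 12.1, so 22.3133 s.
Build time = 4267 × 22.3133 = 95210.8511 s = 26.45 hours.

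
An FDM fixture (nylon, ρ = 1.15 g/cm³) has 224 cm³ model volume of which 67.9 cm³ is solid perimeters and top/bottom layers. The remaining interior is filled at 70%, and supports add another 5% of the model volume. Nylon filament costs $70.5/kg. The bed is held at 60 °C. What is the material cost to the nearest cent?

$15.27

Infill region = 224 − 67.9 = 156.1 cm³.
Infill deposited: 0.70 × 156.1 → 109.27 cm³.
Support = 0.05 × 224, so 11.2 cm³.
Total extruded = 67.9 + 109.27 + 11.2 = 188.37 cm³.
Mass: 188.37 × 1.15 → 216.6255 g.
Cost = 216.6255 g / 1000 × $70.5/kg = $15.27.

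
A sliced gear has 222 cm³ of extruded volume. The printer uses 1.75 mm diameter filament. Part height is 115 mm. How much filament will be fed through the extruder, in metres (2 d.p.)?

A = π r² = π × 0.875² = 2.4053 mm².
L = 222000 mm³ / 2.4053 mm² = 92296.18 mm, i.e. 92.30 m.

92.30 m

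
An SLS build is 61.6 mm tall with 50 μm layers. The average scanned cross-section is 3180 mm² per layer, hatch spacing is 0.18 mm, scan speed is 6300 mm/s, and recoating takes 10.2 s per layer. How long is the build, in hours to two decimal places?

4.45 hours

Number of layers: 61.6 / 0.05 → 1232 (rounded up).
Per-layer scan distance: 3180 / 0.18 → 17666.7 mm.
Per-layer scan time = 17666.7 / 6300 = 2.8042 s.
Per-layer time = 2.8042 + 10.2 = 13.0042 s.
Total: 1232 × 13.0042 s = 16021.1744 s → 4.45 hours.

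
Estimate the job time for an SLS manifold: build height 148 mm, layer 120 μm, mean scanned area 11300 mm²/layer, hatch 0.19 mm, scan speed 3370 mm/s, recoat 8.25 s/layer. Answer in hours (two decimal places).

8.88 hours

Number of layers: 148 / 0.12 → 1234 (rounded up).
Hatch length per layer = 11300 / 0.19, so 59473.7 mm.
Per-layer scan time: 59473.7 / 3370 → 17.648 s.
Layer cycle = 17.648 + 8.25 = 25.898 s.
Build time = 1234 × 25.898 = 31958.132 s = 8.88 hours.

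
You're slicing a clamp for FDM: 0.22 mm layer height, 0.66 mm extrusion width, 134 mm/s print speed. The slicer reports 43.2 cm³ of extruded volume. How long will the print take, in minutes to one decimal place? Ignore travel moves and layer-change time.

37.0 minutes

Extrusion cross-section = 0.22 × 0.66 = 0.1452 mm².
Toolpath length = 43.2 cm³ / 0.1452 mm² = 43200 / 0.1452 = 297520.7 mm.
Print-move time: 297520.7 / 134 → 2220.3 s.
In the requested units: 2220.3 s = 37.0 minutes.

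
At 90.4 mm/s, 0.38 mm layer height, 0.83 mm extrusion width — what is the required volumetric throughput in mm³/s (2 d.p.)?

28.51

Bead cross-section = 0.38 × 0.83, so 0.3154 mm².
Volumetric flow = 90.4 × 0.3154 = 28.51 mm³/s.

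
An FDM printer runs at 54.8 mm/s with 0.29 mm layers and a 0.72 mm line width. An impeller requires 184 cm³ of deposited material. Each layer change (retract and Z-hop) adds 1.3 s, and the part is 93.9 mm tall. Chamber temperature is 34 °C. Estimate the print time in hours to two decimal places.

Bead cross-section = 0.29 × 0.72 = 0.2088 mm².
Total extruded path = 184000/0.2088 = 881226.1 mm.
Print-move time = 881226.1 / 54.8 = 16080.8 s.
Layers = ⌈93.9/0.29⌉ = 324.
Z-hop total = 324 × 1.3, so 421.2 s.
Altogether 16080.8 + 421.2 = 16502 s, i.e. 4.58 hours.

4.58 hours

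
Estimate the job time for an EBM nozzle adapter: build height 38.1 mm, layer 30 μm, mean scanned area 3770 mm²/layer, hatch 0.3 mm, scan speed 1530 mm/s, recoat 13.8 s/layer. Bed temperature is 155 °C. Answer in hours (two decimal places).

Number of layers: 38.1 / 0.03 → 1270 (rounded up).
Scan path per layer: 3770 / 0.3 → 12566.7 mm.
Per-layer scan time = 12566.7 / 1530, so 8.2135 s.
Time per layer = 8.2135 + 13.8 = 22.0135 s.
1270 layers × 22.0135 s/layer = 27957.145 s, i.e. 7.77 hours.

7.77 hours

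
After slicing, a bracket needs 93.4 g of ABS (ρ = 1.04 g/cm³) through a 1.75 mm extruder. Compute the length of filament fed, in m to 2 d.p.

37.34 m

Volume = 93.4 g / 1.04 g·cm⁻³ = 89.8077 cm³ = 89807.7 mm³.
A = π r² = π × 0.875² = 2.4053 mm².
Length = 89807.7 / 2.4053 = 37337.42 mm = 37.34 m.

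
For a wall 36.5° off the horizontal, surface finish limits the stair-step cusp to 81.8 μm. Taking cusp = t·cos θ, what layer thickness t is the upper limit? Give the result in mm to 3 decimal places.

t = h_c / cos θ = 0.0818 / 0.8039 = 0.102 mm.

0.102 mm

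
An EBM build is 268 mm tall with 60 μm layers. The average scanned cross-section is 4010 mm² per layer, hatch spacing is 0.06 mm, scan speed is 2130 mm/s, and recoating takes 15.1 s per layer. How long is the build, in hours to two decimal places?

Layer count = ceil(268 / 0.06) = 4467.
Scan path per layer = 4010 / 0.06 = 66833.3 mm.
Scan time per layer = 66833.3 / 2130 = 31.3771 s.
Per-layer time = 31.3771 + 15.1 = 46.4771 s.
Total: 4467 × 46.4771 s = 207613.2057 s → 57.67 hours.

57.67 hours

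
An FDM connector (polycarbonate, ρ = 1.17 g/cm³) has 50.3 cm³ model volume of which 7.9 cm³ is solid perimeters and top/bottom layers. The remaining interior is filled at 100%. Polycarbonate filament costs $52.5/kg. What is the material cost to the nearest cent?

$3.09

Volume inside the shell = 50.3 − 7.9 = 42.4 cm³.
Infill volume: 1.00 × 42.4 → 42.4 cm³.
Total extruded = 7.9 + 42.4, so 50.3 cm³.
Mass: 50.3 × 1.17 → 58.851 g.
Cost = 58.851 g / 1000 × $52.5/kg = $3.09.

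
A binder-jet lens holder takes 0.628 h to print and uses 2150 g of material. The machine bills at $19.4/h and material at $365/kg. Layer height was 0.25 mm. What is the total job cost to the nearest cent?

$796.93

Machine cost = 19.4 × 0.628, so $12.1832.
Material cost = 365 × 2150/1000, so $784.75.
Total = 12.1832 + 784.75 = 796.9332 ≈ $796.93.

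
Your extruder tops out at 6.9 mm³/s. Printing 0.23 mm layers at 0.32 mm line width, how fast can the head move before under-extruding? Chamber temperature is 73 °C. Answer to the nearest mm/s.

Extrusion cross-section = 0.23 × 0.32, so 0.0736 mm².
Max speed = 6.9 / 0.0736 = 93.75 ≈ 94 mm/s.

94 mm/s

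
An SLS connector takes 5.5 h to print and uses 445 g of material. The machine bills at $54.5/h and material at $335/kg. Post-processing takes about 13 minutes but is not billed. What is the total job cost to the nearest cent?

$448.83

Machine-time cost = 54.5 × 5.5, so $299.75.
Material charge = 335 × 445/1000, so $149.075.
Job cost: 299.75 + 149.075 = 448.825 ≈ $448.83.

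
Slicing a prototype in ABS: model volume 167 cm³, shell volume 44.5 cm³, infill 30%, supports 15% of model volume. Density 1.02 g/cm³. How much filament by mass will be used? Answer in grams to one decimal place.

108.4 g

Volume inside the shell: 167 − 44.5 → 122.5 cm³.
Infill volume = 0.30 × 122.5 = 36.75 cm³.
Support: 0.15 × 167 → 25.05 cm³.
Deposited volume: 44.5 + 36.75 + 25.05 → 106.3 cm³.
Mass = 106.3 × 1.02, so 108.426 g.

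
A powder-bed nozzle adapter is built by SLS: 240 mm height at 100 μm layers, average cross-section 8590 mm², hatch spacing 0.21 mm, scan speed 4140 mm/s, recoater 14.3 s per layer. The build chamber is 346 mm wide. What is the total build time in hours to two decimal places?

16.12 hours

Layers = ⌈240/0.1⌉ = 2400.
Hatch length per layer = 8590 / 0.21 = 40904.8 mm.
Laser time per layer = 40904.8 / 4140 = 9.8804 s.
Layer cycle = 9.8804 + 14.3 = 24.1804 s.
Total: 2400 × 24.1804 s = 58032.96 s → 16.12 hours.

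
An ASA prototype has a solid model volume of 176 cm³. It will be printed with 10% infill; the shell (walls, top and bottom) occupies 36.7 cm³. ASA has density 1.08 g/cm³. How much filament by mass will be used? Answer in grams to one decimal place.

54.7 g

Interior volume = 176 − 36.7, so 139.3 cm³.
Deposited infill = 0.10 × 139.3 = 13.93 cm³.
Total extruded = 36.7 + 13.93 = 50.63 cm³.
Mass = 50.63 × 1.08 = 54.6804 g.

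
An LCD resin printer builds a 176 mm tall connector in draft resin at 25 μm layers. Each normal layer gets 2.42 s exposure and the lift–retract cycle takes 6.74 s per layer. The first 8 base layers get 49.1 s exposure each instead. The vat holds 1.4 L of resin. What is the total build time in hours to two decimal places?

18.02 hours

Layers = ⌈176/0.025⌉ = 7040.
Bottom layers = 8 × (49.1 + 6.74) = 446.72 s.
Regular layers = 7032 × (2.42 + 6.74), so 64413.12 s.
Sum: 446.72 + 64413.12 = 64859.84 s → 18.02 hours.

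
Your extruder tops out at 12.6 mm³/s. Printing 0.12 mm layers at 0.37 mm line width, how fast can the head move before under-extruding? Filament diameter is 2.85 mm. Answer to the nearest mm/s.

Extrusion cross-section = 0.12 × 0.37 = 0.0444 mm².
v_max = Q/A = 12.6/0.0444 = 283.78 mm/s → 284 mm/s.

284 mm/s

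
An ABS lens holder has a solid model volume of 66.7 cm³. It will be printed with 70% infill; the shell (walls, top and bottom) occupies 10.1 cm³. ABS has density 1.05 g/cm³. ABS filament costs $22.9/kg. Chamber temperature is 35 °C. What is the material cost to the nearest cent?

Infill region: 66.7 − 10.1 → 56.6 cm³.
Deposited infill: 0.70 × 56.6 → 39.62 cm³.
Deposited volume = 10.1 + 39.62, so 49.72 cm³.
Mass: 49.72 × 1.05 → 52.206 g.
At $22.9/kg: 52.206/1000 × 22.9 = $1.20.

$1.20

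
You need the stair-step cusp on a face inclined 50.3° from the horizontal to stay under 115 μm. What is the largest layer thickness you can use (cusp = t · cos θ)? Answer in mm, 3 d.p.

Layer height = cusp / cos(50.3°) = 0.115 / 0.6388 = 0.180 mm.

0.180 mm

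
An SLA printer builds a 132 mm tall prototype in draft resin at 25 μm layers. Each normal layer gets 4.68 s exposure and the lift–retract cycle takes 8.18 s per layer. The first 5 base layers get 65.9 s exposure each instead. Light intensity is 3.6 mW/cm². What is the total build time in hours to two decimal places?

Layer count = ceil(132 / 0.025) = 5280.
Base layers = 5 × (65.9 + 8.18), so 370.4 s.
Regular layers: 5275 × (4.68 + 8.18) → 67836.5 s.
Total = 370.4 + 67836.5 = 68206.9 s = 18.95 hours.

18.95 hours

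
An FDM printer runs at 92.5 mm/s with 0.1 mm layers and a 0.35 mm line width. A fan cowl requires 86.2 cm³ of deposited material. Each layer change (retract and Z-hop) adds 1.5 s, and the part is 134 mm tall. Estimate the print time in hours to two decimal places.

7.95 hours

Line area = 0.1 × 0.35 = 0.035 mm².
Path length: 86200 mm³ / 0.035 mm² → 2462857.1 mm.
Extrusion time = 2462857.1 / 92.5, so 26625.5 s.
Layer count = ceil(134 / 0.1) = 1340.
Layer-change overhead: 1340 × 1.5 → 2010 s.
Total = 26625.5 + 2010 = 28635.5 s = 7.95 hours.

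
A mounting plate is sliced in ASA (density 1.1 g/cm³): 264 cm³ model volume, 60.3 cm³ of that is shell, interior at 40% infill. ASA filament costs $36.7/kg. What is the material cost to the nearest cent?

$5.72

Infill region = 264 − 60.3, so 203.7 cm³.
Infill volume = 0.40 × 203.7, so 81.48 cm³.
Deposited volume = 60.3 + 81.48 = 141.78 cm³.
Mass = 141.78 × 1.1 = 155.958 g.
At $36.7/kg: 155.958/1000 × 36.7 = $5.72.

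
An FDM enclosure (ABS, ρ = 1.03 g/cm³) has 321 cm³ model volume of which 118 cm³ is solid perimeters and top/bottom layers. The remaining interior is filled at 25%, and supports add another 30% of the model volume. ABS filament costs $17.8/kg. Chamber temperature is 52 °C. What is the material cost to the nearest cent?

Infill region = 321 − 118 = 203 cm³.
Infill deposited: 0.25 × 203 → 50.75 cm³.
Support = 0.30 × 321 = 96.3 cm³.
Total extruded: 118 + 50.75 + 96.3 → 265.05 cm³.
Mass = 265.05 × 1.03, so 273.0015 g.
At $17.8/kg: 273.0015/1000 × 17.8 = $4.86.

$4.86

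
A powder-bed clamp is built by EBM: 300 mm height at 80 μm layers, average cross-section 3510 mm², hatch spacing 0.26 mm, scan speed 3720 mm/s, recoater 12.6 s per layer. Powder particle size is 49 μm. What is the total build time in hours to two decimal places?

Number of layers: 300 / 0.08 → 3750 (rounded up).
Scan path per layer = 3510 / 0.26 = 13500 mm.
Scan time per layer = 13500 / 3720, so 3.629 s.
Layer cycle = 3.629 + 12.6, so 16.229 s.
Total: 3750 × 16.229 s = 60858.75 s → 16.91 hours.

16.91 hours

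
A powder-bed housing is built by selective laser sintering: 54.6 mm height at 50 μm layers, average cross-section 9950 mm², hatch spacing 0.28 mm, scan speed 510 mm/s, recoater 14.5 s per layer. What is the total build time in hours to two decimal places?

25.53 hours

Number of layers: 54.6 / 0.05 → 1092 (rounded up).
Hatch length per layer = 9950 / 0.28 = 35535.7 mm.
Laser time per layer = 35535.7 / 510, so 69.6778 s.
Layer cycle: 69.6778 + 14.5 → 84.1778 s.
Build time = 1092 × 84.1778 = 91922.1576 s = 25.53 hours.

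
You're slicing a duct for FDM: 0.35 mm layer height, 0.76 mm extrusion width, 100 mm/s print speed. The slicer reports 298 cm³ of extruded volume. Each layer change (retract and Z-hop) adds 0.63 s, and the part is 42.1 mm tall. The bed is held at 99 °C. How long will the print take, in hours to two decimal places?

Extrusion cross-section = 0.35 × 0.76, so 0.266 mm².
Path length: 298000 mm³ / 0.266 mm² → 1120300.8 mm.
Extrusion time = 1120300.8 / 100 = 11203 s.
Layers = ⌈42.1/0.35⌉ = 121.
Z-hop total: 121 × 0.63 → 76.23 s.
Total = 11203 + 76.23 = 11279.23 s = 3.13 hours.

3.13 hours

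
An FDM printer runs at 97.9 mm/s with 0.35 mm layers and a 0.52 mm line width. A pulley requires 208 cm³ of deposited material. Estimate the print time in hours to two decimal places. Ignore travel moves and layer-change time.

3.24 hours

Extrusion cross-section: 0.35 × 0.52 → 0.182 mm².
Path length: 208000 mm³ / 0.182 mm² → 1142857.1 mm.
Extrusion time = 1142857.1 / 97.9, so 11673.7 s.
Converting: 11673.7 s = 3.24 hours.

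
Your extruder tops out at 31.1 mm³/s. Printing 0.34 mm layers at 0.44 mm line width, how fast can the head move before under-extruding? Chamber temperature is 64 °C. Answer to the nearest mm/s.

208 mm/s

Bead cross-section = 0.34 × 0.44 = 0.1496 mm².
Max speed = 31.1 / 0.1496 = 207.89 ≈ 208 mm/s.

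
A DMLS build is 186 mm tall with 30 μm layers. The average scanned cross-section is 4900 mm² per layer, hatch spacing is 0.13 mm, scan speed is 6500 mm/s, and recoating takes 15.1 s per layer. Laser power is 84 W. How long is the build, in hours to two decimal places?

Layer count = ceil(186 / 0.03) = 6200.
Scan path per layer: 4900 / 0.13 → 37692.3 mm.
Scan time per layer = 37692.3 / 6500 = 5.7988 s.
Layer cycle = 5.7988 + 15.1 = 20.8988 s.
Build time = 6200 × 20.8988 = 129572.56 s = 35.99 hours.

35.99 hours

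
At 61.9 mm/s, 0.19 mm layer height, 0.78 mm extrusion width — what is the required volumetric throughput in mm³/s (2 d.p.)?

9.17

A = 0.19 × 0.78, so 0.1482 mm².
Q = v·A = 61.9 × 0.1482 = 9.17 mm³/s.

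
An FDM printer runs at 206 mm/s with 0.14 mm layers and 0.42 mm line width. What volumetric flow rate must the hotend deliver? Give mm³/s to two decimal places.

A = 0.14 × 0.42 = 0.0588 mm².
Q = v·A = 206 × 0.0588 = 12.11 mm³/s.

12.11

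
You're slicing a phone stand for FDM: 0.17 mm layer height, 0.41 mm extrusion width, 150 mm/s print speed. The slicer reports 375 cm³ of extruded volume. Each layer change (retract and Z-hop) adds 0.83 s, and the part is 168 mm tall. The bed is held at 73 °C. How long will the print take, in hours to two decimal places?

Bead cross-section: 0.17 × 0.41 → 0.0697 mm².
Path length: 375000 mm³ / 0.0697 mm² → 5380200.9 mm.
Time extruding = 5380200.9 / 150, so 35868 s.
Layers = ⌈168/0.17⌉ = 989.
Layer-change overhead = 989 × 0.83 = 820.87 s.
Total = 35868 + 820.87 = 36688.87 s = 10.19 hours.

10.19 hours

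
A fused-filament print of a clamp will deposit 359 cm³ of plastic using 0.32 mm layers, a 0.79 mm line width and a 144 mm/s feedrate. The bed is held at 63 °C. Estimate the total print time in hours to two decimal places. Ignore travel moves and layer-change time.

Line area = 0.32 × 0.79 = 0.2528 mm².
Total extruded path = 359000/0.2528 = 1420094.9 mm.
Time extruding = 1420094.9 / 144, so 9861.8 s.
That's 9861.8 s → 2.74 hours.

2.74 hours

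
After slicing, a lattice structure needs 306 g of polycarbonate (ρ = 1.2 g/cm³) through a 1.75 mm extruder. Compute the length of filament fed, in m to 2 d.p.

Extruded volume: 306/1.2 = 255 cm³ (255000 mm³).
Filament cross-section = π × (1.75/2)² = 2.4053 mm².
L = V/A = 255000/2.4053 = 106015.88 mm → 106.02 m.

106.02 m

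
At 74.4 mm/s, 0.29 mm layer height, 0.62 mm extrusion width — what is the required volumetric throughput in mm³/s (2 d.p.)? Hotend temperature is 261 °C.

13.38

Bead cross-section = 0.29 × 0.62 = 0.1798 mm².
Q = v·A = 74.4 × 0.1798 = 13.38 mm³/s.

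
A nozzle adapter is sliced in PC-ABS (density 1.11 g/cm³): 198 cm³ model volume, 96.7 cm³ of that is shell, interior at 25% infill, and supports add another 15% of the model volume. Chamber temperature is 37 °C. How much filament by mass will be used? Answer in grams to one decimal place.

Interior volume = 198 − 96.7, so 101.3 cm³.
Infill deposited: 0.25 × 101.3 → 25.325 cm³.
Support: 0.15 × 198 → 29.7 cm³.
Total extruded = 96.7 + 25.325 + 29.7, so 151.725 cm³.
Mass = 151.725 × 1.11 = 168.41475 g.

168.4 g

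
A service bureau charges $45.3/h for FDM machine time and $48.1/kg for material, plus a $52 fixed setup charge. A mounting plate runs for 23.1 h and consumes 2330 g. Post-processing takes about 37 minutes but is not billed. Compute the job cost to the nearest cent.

$1210.50

Machine cost: 45.3 × 23.1 → $1046.43.
Material cost = 48.1 × 2330/1000 = $112.073.
Adding setup: 1046.43 + 112.073 + 52 → 1210.503 ≈ $1210.50.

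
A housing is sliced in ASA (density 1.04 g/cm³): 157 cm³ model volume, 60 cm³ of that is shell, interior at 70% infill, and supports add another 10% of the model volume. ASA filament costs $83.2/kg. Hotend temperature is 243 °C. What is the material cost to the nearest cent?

$12.43

Infill region = 157 − 60, so 97 cm³.
Deposited infill = 0.70 × 97, so 67.9 cm³.
Support: 0.10 × 157 → 15.7 cm³.
Total printed volume: 60 + 67.9 + 15.7 → 143.6 cm³.
Mass = 143.6 × 1.04 = 149.344 g.
Cost = 149.344 g / 1000 × $83.2/kg = $12.43.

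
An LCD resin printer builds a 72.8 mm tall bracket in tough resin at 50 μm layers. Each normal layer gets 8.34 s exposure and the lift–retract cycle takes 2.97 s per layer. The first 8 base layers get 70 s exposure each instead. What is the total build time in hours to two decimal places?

4.71 hours

Number of layers: 72.8 / 0.05 → 1456 (rounded up).
Base layers = 8 × (70 + 2.97), so 583.76 s.
Normal layers = 1448 × (8.34 + 2.97) = 16376.88 s.
Sum: 583.76 + 16376.88 = 16960.64 s → 4.71 hours.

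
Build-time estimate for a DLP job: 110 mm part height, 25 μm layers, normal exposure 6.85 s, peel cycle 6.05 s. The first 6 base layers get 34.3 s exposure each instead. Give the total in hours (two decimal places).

Number of layers: 110 / 0.025 → 4400 (rounded up).
Base layers = 6 × (34.3 + 6.05), so 242.1 s.
Normal layers = 4394 × (6.85 + 6.05), so 56682.6 s.
Total = 242.1 + 56682.6 = 56924.7 s = 15.81 hours.

15.81 hours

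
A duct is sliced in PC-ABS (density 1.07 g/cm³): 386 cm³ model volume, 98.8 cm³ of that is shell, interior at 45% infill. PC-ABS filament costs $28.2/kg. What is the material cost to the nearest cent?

$6.88

Infill region: 386 − 98.8 → 287.2 cm³.
Infill volume: 0.45 × 287.2 → 129.24 cm³.
Total extruded = 98.8 + 129.24 = 228.04 cm³.
Mass = 228.04 × 1.07, so 244.0028 g.
At $28.2/kg: 244.0028/1000 × 28.2 = $6.88.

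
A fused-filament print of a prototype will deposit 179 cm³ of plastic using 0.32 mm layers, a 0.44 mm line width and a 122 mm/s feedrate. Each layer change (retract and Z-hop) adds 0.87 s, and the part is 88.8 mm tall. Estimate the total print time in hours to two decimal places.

Bead cross-section = 0.32 × 0.44 = 0.1408 mm².
Path length: 179000 mm³ / 0.1408 mm² → 1271306.8 mm.
Extrusion time = 1271306.8 / 122 = 10420.5 s.
Layers = ⌈88.8/0.32⌉ = 278.
Z-hop total = 278 × 0.87, so 241.86 s.
Total = 10420.5 + 241.86 = 10662.36 s = 2.96 hours.

2.96 hours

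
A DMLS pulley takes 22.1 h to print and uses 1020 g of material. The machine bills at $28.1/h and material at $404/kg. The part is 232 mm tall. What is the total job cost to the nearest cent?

Machine-time cost = 28.1 × 22.1, so $621.01.
Feedstock cost = 404 × 1020/1000, so $412.08.
Total = 621.01 + 412.08 = $1033.09.

$1033.09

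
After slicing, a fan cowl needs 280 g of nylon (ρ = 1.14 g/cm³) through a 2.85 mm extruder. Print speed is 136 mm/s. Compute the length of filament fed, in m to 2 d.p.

Volume = 280 g / 1.14 g·cm⁻³ = 245.614 cm³ = 245614 mm³.
Filament cross-section = π × (2.85/2)² = 6.3794 mm².
Length = 245614 / 6.3794 = 38501.11 mm = 38.50 m.

38.50 m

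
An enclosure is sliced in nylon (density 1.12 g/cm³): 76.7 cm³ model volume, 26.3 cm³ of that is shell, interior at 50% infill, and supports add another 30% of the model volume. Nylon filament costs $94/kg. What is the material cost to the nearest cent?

Interior volume = 76.7 − 26.3, so 50.4 cm³.
Deposited infill = 0.50 × 50.4 = 25.2 cm³.
Support: 0.30 × 76.7 → 23.01 cm³.
Deposited volume = 26.3 + 25.2 + 23.01 = 74.51 cm³.
Mass: 74.51 × 1.12 → 83.4512 g.
At $94/kg: 83.4512/1000 × 94 = $7.84.

$7.84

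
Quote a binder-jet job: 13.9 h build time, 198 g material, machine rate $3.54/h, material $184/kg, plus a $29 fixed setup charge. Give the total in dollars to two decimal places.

$114.64

Machine-time cost: 3.54 × 13.9 → $49.206.
Feedstock cost = 184 × 198/1000 = $36.432.
Total = 49.206 + 36.432 + 29 = 114.638 ≈ $114.64.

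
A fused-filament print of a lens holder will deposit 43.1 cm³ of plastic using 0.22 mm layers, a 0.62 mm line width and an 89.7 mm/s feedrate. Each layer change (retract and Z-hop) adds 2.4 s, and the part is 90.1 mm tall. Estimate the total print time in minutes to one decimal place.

Extrusion cross-section = 0.22 × 0.62, so 0.1364 mm².
Total extruded path = 43100/0.1364 = 315982.4 mm.
Extrusion time = 315982.4 / 89.7, so 3522.7 s.
Number of layers: 90.1 / 0.22 → 410 (rounded up).
Z-hop total: 410 × 2.4 → 984 s.
Total = 3522.7 + 984 = 4506.7 s = 75.1 minutes.

75.1 minutes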